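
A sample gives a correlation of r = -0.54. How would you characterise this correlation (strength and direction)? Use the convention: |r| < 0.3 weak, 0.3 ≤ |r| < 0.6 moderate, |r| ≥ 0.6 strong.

r = -0.54 < 0 so the relationship is negative.
|r| = 0.54, which falls in the moderate range.

moderate negative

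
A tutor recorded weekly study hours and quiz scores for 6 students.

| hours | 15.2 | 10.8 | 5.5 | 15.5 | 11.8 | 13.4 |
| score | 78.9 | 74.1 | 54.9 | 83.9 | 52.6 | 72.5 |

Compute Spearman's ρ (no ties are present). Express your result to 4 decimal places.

Rank hours: 5, 2, 1, 6, 3, 4
Rank score: 5, 4, 2, 6, 1, 3
d = rank(hours) − rank(score): 0, -2, -1, 0, 2, 1; Σd² = 10
ρ = 1 − 6Σd² / [n(n²−1)] = 1 − 6×10 / (6×35) = 1 − 60/210 ≈ 0.7143

0.7143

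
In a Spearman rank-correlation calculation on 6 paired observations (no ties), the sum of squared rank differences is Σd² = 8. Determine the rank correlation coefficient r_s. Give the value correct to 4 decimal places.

0.7714

ρ = 1 − 6Σd² / [n(n²−1)] = 1 − 6×8 / (6×35)
  = 1 − 48/210 = 1 − 0.22857 ≈ 0.7714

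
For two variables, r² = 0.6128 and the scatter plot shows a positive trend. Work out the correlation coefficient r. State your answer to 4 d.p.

0.7828

|r| = √0.6128 = 0.7828
The association is positive, so r = 0.7828.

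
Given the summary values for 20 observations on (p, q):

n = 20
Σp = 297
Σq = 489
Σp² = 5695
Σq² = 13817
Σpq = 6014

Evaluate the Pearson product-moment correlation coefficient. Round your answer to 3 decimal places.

r = (nΣpq − ΣpΣq) / √[(nΣp² − (Σp)²)(nΣq² − (Σq)²)]
Numerator: 20×6014 − 297×489 = -24953
Denominator: √[(113900 − 88209)(276340 − 239121)] = √[25691 × 37219] = 30922.3759
r = -24953 / 30922.3759 ≈ -0.807

-0.807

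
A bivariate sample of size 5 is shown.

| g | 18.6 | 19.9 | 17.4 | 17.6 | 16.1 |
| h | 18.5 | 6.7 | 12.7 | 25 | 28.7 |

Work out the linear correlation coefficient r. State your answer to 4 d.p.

-0.8080

n = 5, Σg = 89.6, Σh = 91.6, Σg² = 1613.7, Σh² = 1997.12, Σgh = 1600.48
nΣgh − ΣgΣh = 8002.4 − 8207.36 = -204.96
nΣg² − (Σg)² = 8068.5 − 8028.16 = 40.34; nΣh² − (Σh)² = 9985.6 − 8390.56 = 1595.04
r = -204.96 / √(40.34 × 1595.04) = -204.96 / 253.6610 ≈ -0.8080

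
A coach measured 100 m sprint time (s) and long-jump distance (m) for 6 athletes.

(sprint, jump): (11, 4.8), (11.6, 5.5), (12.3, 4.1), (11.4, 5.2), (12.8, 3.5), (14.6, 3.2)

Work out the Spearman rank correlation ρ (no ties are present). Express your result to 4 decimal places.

-0.7714

Rank sprint: 1, 3, 4, 2, 5, 6
Rank jump: 4, 6, 3, 5, 2, 1
d = rank(sprint) − rank(jump): -3, -3, 1, -3, 3, 5; Σd² = 62
ρ = 1 − 6Σd² / [n(n²−1)] = 1 − 6×62 / (6×35) = 1 − 372/210 ≈ -0.7714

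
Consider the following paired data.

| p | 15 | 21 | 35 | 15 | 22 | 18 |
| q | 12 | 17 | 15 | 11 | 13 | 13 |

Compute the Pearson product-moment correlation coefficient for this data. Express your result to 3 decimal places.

0.569

n = 6, Σp = 126, Σq = 81, Σp² = 2924, Σq² = 1117, Σpq = 1747
nΣpq − ΣpΣq = 10482 − 10206 = 276
nΣp² − (Σp)² = 17544 − 15876 = 1668; nΣq² − (Σq)² = 6702 − 6561 = 141
r = 276 / √(1668 × 141) = 276 / 484.9619 ≈ 0.569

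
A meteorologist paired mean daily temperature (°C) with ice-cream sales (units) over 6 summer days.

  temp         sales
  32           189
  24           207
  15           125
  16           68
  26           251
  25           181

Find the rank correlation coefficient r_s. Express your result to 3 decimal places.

0.657

Rank temp: 6, 3, 1, 2, 5, 4
Rank sales: 4, 5, 2, 1, 6, 3
d = rank(temp) − rank(sales): 2, -2, -1, 1, -1, 1; Σd² = 12
ρ = 1 − 6Σd² / [n(n²−1)] = 1 − 6×12 / (6×35) = 1 − 72/210 ≈ 0.657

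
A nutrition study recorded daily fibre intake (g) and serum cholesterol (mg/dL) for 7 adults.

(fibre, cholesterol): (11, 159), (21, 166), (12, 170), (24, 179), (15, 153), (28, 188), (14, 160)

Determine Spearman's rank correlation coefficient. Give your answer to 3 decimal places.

0.643

Rank fibre: 1, 5, 2, 6, 4, 7, 3
Rank cholesterol: 2, 4, 5, 6, 1, 7, 3
d = rank(fibre) − rank(cholesterol): -1, 1, -3, 0, 3, 0, 0; Σd² = 20
ρ = 1 − 6Σd² / [n(n²−1)] = 1 − 6×20 / (7×48) = 1 − 120/336 ≈ 0.643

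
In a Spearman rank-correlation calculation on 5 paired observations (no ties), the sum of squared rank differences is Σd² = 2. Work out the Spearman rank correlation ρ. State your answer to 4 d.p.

0.9000

ρ = 1 − 6Σd² / [n(n²−1)] = 1 − 6×2 / (5×24)
  = 1 − 12/120 = 1 − 0.10000 ≈ 0.9000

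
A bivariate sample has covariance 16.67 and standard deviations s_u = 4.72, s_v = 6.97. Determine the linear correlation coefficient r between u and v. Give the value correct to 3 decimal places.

r = Cov(u,v) / (s_u · s_v) = 16.67 / (4.72 × 6.97)
  = 16.67 / 32.8984 ≈ 0.507

0.507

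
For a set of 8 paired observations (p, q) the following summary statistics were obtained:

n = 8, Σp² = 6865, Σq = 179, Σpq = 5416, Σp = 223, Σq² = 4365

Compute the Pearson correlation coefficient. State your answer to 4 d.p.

r = (nΣpq − ΣpΣq) / √[(nΣp² − (Σp)²)(nΣq² − (Σq)²)]
Numerator: 8×5416 − 223×179 = 3411
Denominator: √[(54920 − 49729)(34920 − 32041)] = √[5191 × 2879] = 3865.8620
r = 3411 / 3865.8620 ≈ 0.8823

0.8823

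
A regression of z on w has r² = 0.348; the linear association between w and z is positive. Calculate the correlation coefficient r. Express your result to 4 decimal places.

|r| = √0.348 = 0.5899
The association is positive, so r = 0.5899.

0.5899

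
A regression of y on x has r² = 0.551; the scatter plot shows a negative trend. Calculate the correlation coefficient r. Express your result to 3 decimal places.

-0.742

|r| = √0.551 = 0.742
The association is negative, so r = −0.742.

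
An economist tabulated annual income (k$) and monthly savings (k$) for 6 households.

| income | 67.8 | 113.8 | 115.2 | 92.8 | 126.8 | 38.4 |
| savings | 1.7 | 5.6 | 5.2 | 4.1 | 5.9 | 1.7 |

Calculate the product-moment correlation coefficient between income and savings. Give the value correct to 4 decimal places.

0.9572

n = 6, Σx = 554.8, Σy = 24.2, Σx² = 56982.96, Σy² = 115.8, Σxy = 2545.46
nΣxy − ΣxΣy = 15272.76 − 13426.16 = 1846.6
nΣx² − (Σx)² = 341897.76 − 307803.04 = 34094.72; nΣy² − (Σy)² = 694.8 − 585.64 = 109.16
r = 1846.6 / √(34094.72 × 109.16) = 1846.6 / 1929.1914 ≈ 0.9572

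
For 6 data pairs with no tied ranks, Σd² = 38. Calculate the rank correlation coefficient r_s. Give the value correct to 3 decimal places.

-0.086

ρ = 1 − 6Σd² / [n(n²−1)] = 1 − 6×38 / (6×35)
  = 1 − 228/210 = 1 − 1.0857 ≈ -0.086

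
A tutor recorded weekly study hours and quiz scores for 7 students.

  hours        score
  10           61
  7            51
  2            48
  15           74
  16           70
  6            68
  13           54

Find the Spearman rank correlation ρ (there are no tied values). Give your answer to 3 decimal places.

0.714

Rank hours: 4, 3, 1, 6, 7, 2, 5
Rank score: 4, 2, 1, 7, 6, 5, 3
d = rank(hours) − rank(score): 0, 1, 0, -1, 1, -3, 2; Σd² = 16
ρ = 1 − 6Σd² / [n(n²−1)] = 1 − 6×16 / (7×48) = 1 − 96/336 ≈ 0.714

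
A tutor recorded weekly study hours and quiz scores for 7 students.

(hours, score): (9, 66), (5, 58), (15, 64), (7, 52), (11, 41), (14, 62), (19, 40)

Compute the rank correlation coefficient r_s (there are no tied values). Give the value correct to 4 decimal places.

-0.1786

Rank hours: 3, 1, 6, 2, 4, 5, 7
Rank score: 7, 4, 6, 3, 2, 5, 1
d = rank(hours) − rank(score): -4, -3, 0, -1, 2, 0, 6; Σd² = 66
ρ = 1 − 6Σd² / [n(n²−1)] = 1 − 6×66 / (7×48) = 1 − 396/336 ≈ -0.1786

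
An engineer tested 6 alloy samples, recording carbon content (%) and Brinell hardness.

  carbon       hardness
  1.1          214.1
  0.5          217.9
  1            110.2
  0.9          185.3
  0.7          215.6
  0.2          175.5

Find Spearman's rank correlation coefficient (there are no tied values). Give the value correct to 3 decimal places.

Rank carbon: 6, 2, 5, 4, 3, 1
Rank hardness: 4, 6, 1, 3, 5, 2
d = rank(carbon) − rank(hardness): 2, -4, 4, 1, -2, -1; Σd² = 42
ρ = 1 − 6Σd² / [n(n²−1)] = 1 − 6×42 / (6×35) = 1 − 252/210 ≈ -0.200

-0.200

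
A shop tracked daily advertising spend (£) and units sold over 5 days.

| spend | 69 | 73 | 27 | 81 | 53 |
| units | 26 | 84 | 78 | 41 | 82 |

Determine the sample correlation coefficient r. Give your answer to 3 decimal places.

-0.501

n = 5, Σx = 303, Σy = 311, Σx² = 20189, Σy² = 22221, Σxy = 17699
nΣxy − ΣxΣy = 88495 − 94233 = -5738
nΣx² − (Σx)² = 100945 − 91809 = 9136; nΣy² − (Σy)² = 111105 − 96721 = 14384
r = -5738 / √(9136 × 14384) = -5738 / 11463.5171 ≈ -0.501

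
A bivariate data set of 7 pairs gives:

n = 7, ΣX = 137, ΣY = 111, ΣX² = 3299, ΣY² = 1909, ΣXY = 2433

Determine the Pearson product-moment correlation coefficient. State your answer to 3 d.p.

0.859

r = (nΣXY − ΣXΣY) / √[(nΣX² − (ΣX)²)(nΣY² − (ΣY)²)]
Numerator: 7×2433 − 137×111 = 1824
Denominator: √[(23093 − 18769)(13363 − 12321)] = √[4324 × 1042] = 2122.6418
r = 1824 / 2122.6418 ≈ 0.859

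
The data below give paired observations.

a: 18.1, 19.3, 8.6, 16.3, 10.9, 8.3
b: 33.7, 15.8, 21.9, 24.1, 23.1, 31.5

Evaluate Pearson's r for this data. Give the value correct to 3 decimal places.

-0.183

n = 6, Σa = 81.5, Σb = 150.1, Σa² = 1227.45, Σb² = 3971.61, Σab = 2009.32
nΣab − ΣaΣb = 12055.92 − 12233.15 = -177.23
nΣa² − (Σa)² = 7364.7 − 6642.25 = 722.45; nΣb² − (Σb)² = 23829.66 − 22530.01 = 1299.65
r = -177.23 / √(722.45 × 1299.65) = -177.23 / 968.9851 ≈ -0.183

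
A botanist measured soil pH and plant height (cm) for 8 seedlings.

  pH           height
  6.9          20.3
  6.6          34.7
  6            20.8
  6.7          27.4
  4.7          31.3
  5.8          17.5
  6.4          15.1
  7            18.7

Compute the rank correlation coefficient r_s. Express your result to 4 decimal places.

-0.0952

Rank pH: 7, 5, 3, 6, 1, 2, 4, 8
Rank height: 4, 8, 5, 6, 7, 2, 1, 3
d = rank(pH) − rank(height): 3, -3, -2, 0, -6, 0, 3, 5; Σd² = 92
ρ = 1 − 6Σd² / [n(n²−1)] = 1 − 6×92 / (8×63) = 1 − 552/504 ≈ -0.0952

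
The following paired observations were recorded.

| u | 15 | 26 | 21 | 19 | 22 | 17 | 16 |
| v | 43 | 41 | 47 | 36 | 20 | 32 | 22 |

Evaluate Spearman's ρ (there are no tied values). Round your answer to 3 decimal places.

Rank u: 1, 7, 5, 4, 6, 3, 2
Rank v: 6, 5, 7, 4, 1, 3, 2
d = rank(u) − rank(v): -5, 2, -2, 0, 5, 0, 0; Σd² = 58
ρ = 1 − 6Σd² / [n(n²−1)] = 1 − 6×58 / (7×48) = 1 − 348/336 ≈ -0.036

-0.036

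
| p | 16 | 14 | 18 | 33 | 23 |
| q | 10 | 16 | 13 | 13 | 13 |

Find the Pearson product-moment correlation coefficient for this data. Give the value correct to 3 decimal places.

n = 5, Σp = 104, Σq = 65, Σp² = 2394, Σq² = 863, Σpq = 1346
nΣpq − ΣpΣq = 6730 − 6760 = -30
nΣp² − (Σp)² = 11970 − 10816 = 1154; nΣq² − (Σq)² = 4315 − 4225 = 90
r = -30 / √(1154 × 90) = -30 / 322.2732 ≈ -0.093

-0.093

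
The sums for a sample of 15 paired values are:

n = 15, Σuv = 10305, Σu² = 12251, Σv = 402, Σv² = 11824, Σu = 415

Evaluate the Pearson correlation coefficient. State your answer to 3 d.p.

r = (nΣuv − ΣuΣv) / √[(nΣu² − (Σu)²)(nΣv² − (Σv)²)]
Numerator: 15×10305 − 415×402 = -12255
Denominator: √[(183765 − 172225)(177360 − 161604)] = √[11540 × 15756] = 13484.2219
r = -12255 / 13484.2219 ≈ -0.909

-0.909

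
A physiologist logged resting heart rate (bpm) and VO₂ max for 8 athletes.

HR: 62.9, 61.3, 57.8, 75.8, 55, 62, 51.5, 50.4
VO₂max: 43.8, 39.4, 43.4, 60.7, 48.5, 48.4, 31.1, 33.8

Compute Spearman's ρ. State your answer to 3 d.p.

0.690

Rank HR: 7, 5, 4, 8, 3, 6, 2, 1
Rank VO₂max: 5, 3, 4, 8, 7, 6, 1, 2
d = rank(HR) − rank(VO₂max): 2, 2, 0, 0, -4, 0, 1, -1; Σd² = 26
ρ = 1 − 6Σd² / [n(n²−1)] = 1 − 6×26 / (8×63) = 1 − 156/504 ≈ 0.690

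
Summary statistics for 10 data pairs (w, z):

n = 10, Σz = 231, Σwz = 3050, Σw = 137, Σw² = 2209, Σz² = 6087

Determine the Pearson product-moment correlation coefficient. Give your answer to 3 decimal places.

r = (nΣwz − ΣwΣz) / √[(nΣw² − (Σw)²)(nΣz² − (Σz)²)]
Numerator: 10×3050 − 137×231 = -1147
Denominator: √[(22090 − 18769)(60870 − 53361)] = √[3321 × 7509] = 4993.7350
r = -1147 / 4993.7350 ≈ -0.230

-0.230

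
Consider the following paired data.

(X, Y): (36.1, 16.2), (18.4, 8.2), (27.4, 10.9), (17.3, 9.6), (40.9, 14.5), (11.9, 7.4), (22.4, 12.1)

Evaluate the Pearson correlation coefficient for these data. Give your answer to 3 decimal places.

0.916

n = 7, ΣX = 174.4, ΣY = 78.9, ΣX² = 5008, ΣY² = 952.07, ΣXY = 2152.59
nΣXY − ΣXΣY = 15068.13 − 13760.16 = 1307.97
nΣX² − (ΣX)² = 35056 − 30415.36 = 4640.64; nΣY² − (ΣY)² = 6664.49 − 6225.21 = 439.28
r = 1307.97 / √(4640.64 × 439.28) = 1307.97 / 1427.7746 ≈ 0.916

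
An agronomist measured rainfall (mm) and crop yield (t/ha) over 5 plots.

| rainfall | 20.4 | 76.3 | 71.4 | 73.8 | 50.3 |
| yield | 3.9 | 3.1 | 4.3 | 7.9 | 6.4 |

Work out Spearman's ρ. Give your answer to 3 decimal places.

-0.100

Rank rainfall: 1, 5, 3, 4, 2
Rank yield: 2, 1, 3, 5, 4
d = rank(rainfall) − rank(yield): -1, 4, 0, -1, -2; Σd² = 22
ρ = 1 − 6Σd² / [n(n²−1)] = 1 − 6×22 / (5×24) = 1 − 132/120 ≈ -0.100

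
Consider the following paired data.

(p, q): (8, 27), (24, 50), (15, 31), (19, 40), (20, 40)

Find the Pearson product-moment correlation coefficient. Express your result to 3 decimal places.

n = 5, Σp = 86, Σq = 188, Σp² = 1626, Σq² = 7390, Σpq = 3441
nΣpq − ΣpΣq = 17205 − 16168 = 1037
nΣp² − (Σp)² = 8130 − 7396 = 734; nΣq² − (Σq)² = 36950 − 35344 = 1606
r = 1037 / √(734 × 1606) = 1037 / 1085.7274 ≈ 0.955

0.955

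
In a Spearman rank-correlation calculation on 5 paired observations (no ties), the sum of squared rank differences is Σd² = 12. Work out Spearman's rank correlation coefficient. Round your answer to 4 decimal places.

ρ = 1 − 6Σd² / [n(n²−1)] = 1 − 6×12 / (5×24)
  = 1 − 72/120 = 1 − 0.60000 ≈ 0.4000

0.4000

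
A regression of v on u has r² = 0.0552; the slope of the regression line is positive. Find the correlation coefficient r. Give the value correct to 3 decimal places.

0.235

|r| = √0.0552 = 0.235
The association is positive, so r = 0.235.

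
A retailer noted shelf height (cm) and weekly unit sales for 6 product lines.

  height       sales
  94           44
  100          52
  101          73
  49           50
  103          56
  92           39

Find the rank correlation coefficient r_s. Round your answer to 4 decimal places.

Rank height: 3, 4, 5, 1, 6, 2
Rank sales: 2, 4, 6, 3, 5, 1
d = rank(height) − rank(sales): 1, 0, -1, -2, 1, 1; Σd² = 8
ρ = 1 − 6Σd² / [n(n²−1)] = 1 − 6×8 / (6×35) = 1 − 48/210 ≈ 0.7714

0.7714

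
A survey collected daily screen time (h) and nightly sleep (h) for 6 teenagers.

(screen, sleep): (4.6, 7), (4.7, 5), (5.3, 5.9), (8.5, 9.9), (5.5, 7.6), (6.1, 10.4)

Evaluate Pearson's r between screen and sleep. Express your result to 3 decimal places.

n = 6, Σx = 34.7, Σy = 45.8, Σx² = 211.05, Σy² = 372.74, Σxy = 276.36
nΣxy − ΣxΣy = 1658.16 − 1589.26 = 68.9
nΣx² − (Σx)² = 1266.3 − 1204.09 = 62.21; nΣy² − (Σy)² = 2236.44 − 2097.64 = 138.8
r = 68.9 / √(62.21 × 138.8) = 68.9 / 92.9233 ≈ 0.741

0.741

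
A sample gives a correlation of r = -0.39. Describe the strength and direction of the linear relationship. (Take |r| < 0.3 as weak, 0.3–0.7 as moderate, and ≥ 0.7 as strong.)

moderate negative

r = -0.39 < 0 so the relationship is negative.
|r| = 0.39, which falls in the moderate range.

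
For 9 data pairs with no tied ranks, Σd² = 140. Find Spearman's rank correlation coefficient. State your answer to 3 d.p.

-0.167

ρ = 1 − 6Σd² / [n(n²−1)] = 1 − 6×140 / (9×80)
  = 1 − 840/720 = 1 − 1.1667 ≈ -0.167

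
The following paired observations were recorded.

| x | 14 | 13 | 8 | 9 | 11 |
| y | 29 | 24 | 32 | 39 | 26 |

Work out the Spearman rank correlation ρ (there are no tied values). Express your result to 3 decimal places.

-0.600

Rank x: 5, 4, 1, 2, 3
Rank y: 3, 1, 4, 5, 2
d = rank(x) − rank(y): 2, 3, -3, -3, 1; Σd² = 32
ρ = 1 − 6Σd² / [n(n²−1)] = 1 − 6×32 / (5×24) = 1 − 192/120 ≈ -0.600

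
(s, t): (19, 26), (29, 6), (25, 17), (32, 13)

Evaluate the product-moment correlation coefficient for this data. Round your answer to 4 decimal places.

n = 4, Σs = 105, Σt = 62, Σs² = 2851, Σt² = 1170, Σst = 1509
nΣst − ΣsΣt = 6036 − 6510 = -474
nΣs² − (Σs)² = 11404 − 11025 = 379; nΣt² − (Σt)² = 4680 − 3844 = 836
r = -474 / √(379 × 836) = -474 / 562.8890 ≈ -0.8421

-0.8421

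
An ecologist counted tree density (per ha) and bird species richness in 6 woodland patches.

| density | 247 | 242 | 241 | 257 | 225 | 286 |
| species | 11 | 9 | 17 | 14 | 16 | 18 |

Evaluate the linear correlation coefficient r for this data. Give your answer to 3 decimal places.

n = 6, Σx = 1498, Σy = 85, Σx² = 376124, Σy² = 1267, Σxy = 21338
nΣxy − ΣxΣy = 128028 − 127330 = 698
nΣx² − (Σx)² = 2256744 − 2244004 = 12740; nΣy² − (Σy)² = 7602 − 7225 = 377
r = 698 / √(12740 × 377) = 698 / 2191.5702 ≈ 0.318

0.318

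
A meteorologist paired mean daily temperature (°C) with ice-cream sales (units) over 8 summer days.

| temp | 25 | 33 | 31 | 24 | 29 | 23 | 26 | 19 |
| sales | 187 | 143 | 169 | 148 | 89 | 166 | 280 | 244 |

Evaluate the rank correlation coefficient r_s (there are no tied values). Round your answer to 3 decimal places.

-0.405

Rank temp: 4, 8, 7, 3, 6, 2, 5, 1
Rank sales: 6, 2, 5, 3, 1, 4, 8, 7
d = rank(temp) − rank(sales): -2, 6, 2, 0, 5, -2, -3, -6; Σd² = 118
ρ = 1 − 6Σd² / [n(n²−1)] = 1 − 6×118 / (8×63) = 1 − 708/504 ≈ -0.405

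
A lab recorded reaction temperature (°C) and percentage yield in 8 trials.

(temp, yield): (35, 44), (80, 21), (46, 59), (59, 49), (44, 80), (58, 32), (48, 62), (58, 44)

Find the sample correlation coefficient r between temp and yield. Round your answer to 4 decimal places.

-0.6822

n = 8, Σx = 428, Σy = 391, Σx² = 24190, Σy² = 21463, Σxy = 19729
nΣxy − ΣxΣy = 157832 − 167348 = -9516
nΣx² − (Σx)² = 193520 − 183184 = 10336; nΣy² − (Σy)² = 171704 − 152881 = 18823
r = -9516 / √(10336 × 18823) = -9516 / 13948.2805 ≈ -0.6822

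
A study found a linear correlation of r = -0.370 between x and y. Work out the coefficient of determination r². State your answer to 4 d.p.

r² = (-0.370)² = 0.1369

0.1369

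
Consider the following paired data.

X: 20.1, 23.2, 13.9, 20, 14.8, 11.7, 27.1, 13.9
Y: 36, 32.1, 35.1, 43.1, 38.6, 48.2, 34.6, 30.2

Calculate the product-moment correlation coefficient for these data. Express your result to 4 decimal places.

n = 8, ΣX = 144.7, ΣY = 297.9, ΣX² = 2819.01, ΣY² = 11338.43, ΣXY = 5310.87
nΣXY − ΣXΣY = 42486.96 − 43106.13 = -619.17
nΣX² − (ΣX)² = 22552.08 − 20938.09 = 1613.99; nΣY² − (ΣY)² = 90707.44 − 88744.41 = 1963.03
r = -619.17 / √(1613.99 × 1963.03) = -619.17 / 1779.9749 ≈ -0.3479

-0.3479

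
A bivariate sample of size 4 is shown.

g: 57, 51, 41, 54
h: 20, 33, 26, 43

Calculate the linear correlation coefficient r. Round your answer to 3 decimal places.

0.095

n = 4, Σg = 203, Σh = 122, Σg² = 10447, Σh² = 4014, Σgh = 6211
nΣgh − ΣgΣh = 24844 − 24766 = 78
nΣg² − (Σg)² = 41788 − 41209 = 579; nΣh² − (Σh)² = 16056 − 14884 = 1172
r = 78 / √(579 × 1172) = 78 / 823.7645 ≈ 0.095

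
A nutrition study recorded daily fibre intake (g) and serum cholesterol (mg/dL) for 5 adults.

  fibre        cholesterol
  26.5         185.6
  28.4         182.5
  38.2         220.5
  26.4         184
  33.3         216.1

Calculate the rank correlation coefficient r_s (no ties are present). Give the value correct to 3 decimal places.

Rank fibre: 2, 3, 5, 1, 4
Rank cholesterol: 3, 1, 5, 2, 4
d = rank(fibre) − rank(cholesterol): -1, 2, 0, -1, 0; Σd² = 6
ρ = 1 − 6Σd² / [n(n²−1)] = 1 − 6×6 / (5×24) = 1 − 36/120 ≈ 0.700

0.700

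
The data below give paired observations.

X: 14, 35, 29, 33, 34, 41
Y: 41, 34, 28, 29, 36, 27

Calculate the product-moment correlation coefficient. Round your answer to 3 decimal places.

-0.721

n = 6, ΣX = 186, ΣY = 195, ΣX² = 6188, ΣY² = 6487, ΣXY = 5864
nΣXY − ΣXΣY = 35184 − 36270 = -1086
nΣX² − (ΣX)² = 37128 − 34596 = 2532; nΣY² − (ΣY)² = 38922 − 38025 = 897
r = -1086 / √(2532 × 897) = -1086 / 1507.0514 ≈ -0.721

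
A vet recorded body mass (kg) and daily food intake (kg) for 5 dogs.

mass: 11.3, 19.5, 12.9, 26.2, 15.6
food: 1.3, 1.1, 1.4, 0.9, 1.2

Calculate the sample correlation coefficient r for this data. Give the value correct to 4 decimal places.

-0.9573

n = 5, Σx = 85.5, Σy = 5.9, Σx² = 1604.15, Σy² = 7.11, Σxy = 96.5
nΣxy − ΣxΣy = 482.5 − 504.45 = -21.95
nΣx² − (Σx)² = 8020.75 − 7310.25 = 710.5; nΣy² − (Σy)² = 35.55 − 34.81 = 0.74
r = -21.95 / √(710.5 × 0.74) = -21.95 / 22.9297 ≈ -0.9573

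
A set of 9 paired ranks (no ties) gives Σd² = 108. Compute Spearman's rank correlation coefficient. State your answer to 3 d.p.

0.100

ρ = 1 − 6Σd² / [n(n²−1)] = 1 − 6×108 / (9×80)
  = 1 − 648/720 = 1 − 0.9000 ≈ 0.100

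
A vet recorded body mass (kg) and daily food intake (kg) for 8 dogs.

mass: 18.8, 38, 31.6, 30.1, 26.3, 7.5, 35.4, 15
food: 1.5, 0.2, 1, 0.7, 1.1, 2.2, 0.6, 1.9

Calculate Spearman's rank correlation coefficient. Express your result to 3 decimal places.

Rank mass: 3, 8, 6, 5, 4, 1, 7, 2
Rank food: 6, 1, 4, 3, 5, 8, 2, 7
d = rank(mass) − rank(food): -3, 7, 2, 2, -1, -7, 5, -5; Σd² = 166
ρ = 1 − 6Σd² / [n(n²−1)] = 1 − 6×166 / (8×63) = 1 − 996/504 ≈ -0.976

-0.976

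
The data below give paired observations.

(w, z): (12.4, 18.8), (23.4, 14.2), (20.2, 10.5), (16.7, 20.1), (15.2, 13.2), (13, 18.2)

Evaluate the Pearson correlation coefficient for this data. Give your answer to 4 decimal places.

n = 6, Σw = 100.9, Σz = 95, Σw² = 1788.29, Σz² = 1574.82, Σwz = 1550.41
nΣwz − ΣwΣz = 9302.46 − 9585.5 = -283.04
nΣw² − (Σw)² = 10729.74 − 10180.81 = 548.93; nΣz² − (Σz)² = 9448.92 − 9025 = 423.92
r = -283.04 / √(548.93 × 423.92) = -283.04 / 482.3924 ≈ -0.5867

-0.5867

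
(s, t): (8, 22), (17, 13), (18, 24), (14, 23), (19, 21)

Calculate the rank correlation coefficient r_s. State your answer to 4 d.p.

-0.1000

Rank s: 1, 3, 4, 2, 5
Rank t: 3, 1, 5, 4, 2
d = rank(s) − rank(t): -2, 2, -1, -2, 3; Σd² = 22
ρ = 1 − 6Σd² / [n(n²−1)] = 1 − 6×22 / (5×24) = 1 − 132/120 ≈ -0.1000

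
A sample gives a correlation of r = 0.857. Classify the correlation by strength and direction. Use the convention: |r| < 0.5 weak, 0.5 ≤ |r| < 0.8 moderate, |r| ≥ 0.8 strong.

strong positive

r = 0.857 > 0 so the relationship is positive.
|r| = 0.857, which falls in the strong range.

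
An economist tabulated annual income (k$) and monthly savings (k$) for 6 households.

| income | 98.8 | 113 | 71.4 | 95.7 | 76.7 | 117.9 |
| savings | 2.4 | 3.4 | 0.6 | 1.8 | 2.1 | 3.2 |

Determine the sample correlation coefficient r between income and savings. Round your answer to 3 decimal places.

0.884

n = 6, Σx = 573.5, Σy = 13.5, Σx² = 56570.19, Σy² = 35.57, Σxy = 1374.77
nΣxy − ΣxΣy = 8248.62 − 7742.25 = 506.37
nΣx² − (Σx)² = 339421.14 − 328902.25 = 10518.89; nΣy² − (Σy)² = 213.42 − 182.25 = 31.17
r = 506.37 / √(10518.89 × 31.17) = 506.37 / 572.6027 ≈ 0.884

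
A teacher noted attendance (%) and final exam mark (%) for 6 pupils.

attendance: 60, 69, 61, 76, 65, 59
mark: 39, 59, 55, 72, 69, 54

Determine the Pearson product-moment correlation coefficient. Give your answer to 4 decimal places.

0.7446

n = 6, Σx = 390, Σy = 348, Σx² = 25564, Σy² = 20888, Σxy = 22909
nΣxy − ΣxΣy = 137454 − 135720 = 1734
nΣx² − (Σx)² = 153384 − 152100 = 1284; nΣy² − (Σy)² = 125328 − 121104 = 4224
r = 1734 / √(1284 × 4224) = 1734 / 2328.8658 ≈ 0.7446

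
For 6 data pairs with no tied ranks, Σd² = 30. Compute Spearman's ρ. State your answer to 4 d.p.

0.1429

ρ = 1 − 6Σd² / [n(n²−1)] = 1 − 6×30 / (6×35)
  = 1 − 180/210 = 1 − 0.85714 ≈ 0.1429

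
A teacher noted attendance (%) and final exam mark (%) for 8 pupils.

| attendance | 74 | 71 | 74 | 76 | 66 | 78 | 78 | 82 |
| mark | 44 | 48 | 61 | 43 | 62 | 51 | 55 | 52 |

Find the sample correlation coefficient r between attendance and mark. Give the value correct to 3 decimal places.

n = 8, Σx = 599, Σy = 416, Σx² = 45017, Σy² = 21984, Σxy = 31070
nΣxy − ΣxΣy = 248560 − 249184 = -624
nΣx² − (Σx)² = 360136 − 358801 = 1335; nΣy² − (Σy)² = 175872 − 173056 = 2816
r = -624 / √(1335 × 2816) = -624 / 1938.9069 ≈ -0.322

-0.322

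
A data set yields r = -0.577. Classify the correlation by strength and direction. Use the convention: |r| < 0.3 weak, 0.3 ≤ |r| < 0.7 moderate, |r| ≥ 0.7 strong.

moderate negative

r = -0.577 < 0 so the relationship is negative.
|r| = 0.577, which falls in the moderate range.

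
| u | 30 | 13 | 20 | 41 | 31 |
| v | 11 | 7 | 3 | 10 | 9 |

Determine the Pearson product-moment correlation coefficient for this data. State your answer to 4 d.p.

0.6592

n = 5, Σu = 135, Σv = 40, Σu² = 4111, Σv² = 360, Σuv = 1170
nΣuv − ΣuΣv = 5850 − 5400 = 450
nΣu² − (Σu)² = 20555 − 18225 = 2330; nΣv² − (Σv)² = 1800 − 1600 = 200
r = 450 / √(2330 × 200) = 450 / 682.6419 ≈ 0.6592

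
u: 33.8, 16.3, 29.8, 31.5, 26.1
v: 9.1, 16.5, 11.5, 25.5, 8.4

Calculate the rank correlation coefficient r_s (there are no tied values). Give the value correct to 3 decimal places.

Rank u: 5, 1, 3, 4, 2
Rank v: 2, 4, 3, 5, 1
d = rank(u) − rank(v): 3, -3, 0, -1, 1; Σd² = 20
ρ = 1 − 6Σd² / [n(n²−1)] = 1 − 6×20 / (5×24) = 1 − 120/120 ≈ 0.000

0.000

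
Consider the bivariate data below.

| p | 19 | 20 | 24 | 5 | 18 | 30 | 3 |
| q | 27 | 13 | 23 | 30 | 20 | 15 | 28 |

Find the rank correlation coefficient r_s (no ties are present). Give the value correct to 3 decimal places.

-0.714

Rank p: 4, 5, 6, 2, 3, 7, 1
Rank q: 5, 1, 4, 7, 3, 2, 6
d = rank(p) − rank(q): -1, 4, 2, -5, 0, 5, -5; Σd² = 96
ρ = 1 − 6Σd² / [n(n²−1)] = 1 − 6×96 / (7×48) = 1 − 576/336 ≈ -0.714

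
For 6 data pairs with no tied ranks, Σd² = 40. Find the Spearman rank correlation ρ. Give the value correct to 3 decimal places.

ρ = 1 − 6Σd² / [n(n²−1)] = 1 − 6×40 / (6×35)
  = 1 − 240/210 = 1 − 1.1429 ≈ -0.143

-0.143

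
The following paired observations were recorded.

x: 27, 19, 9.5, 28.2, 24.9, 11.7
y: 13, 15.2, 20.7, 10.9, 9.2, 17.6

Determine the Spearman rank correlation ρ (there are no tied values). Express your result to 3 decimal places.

-0.829

Rank x: 5, 3, 1, 6, 4, 2
Rank y: 3, 4, 6, 2, 1, 5
d = rank(x) − rank(y): 2, -1, -5, 4, 3, -3; Σd² = 64
ρ = 1 − 6Σd² / [n(n²−1)] = 1 − 6×64 / (6×35) = 1 − 384/210 ≈ -0.829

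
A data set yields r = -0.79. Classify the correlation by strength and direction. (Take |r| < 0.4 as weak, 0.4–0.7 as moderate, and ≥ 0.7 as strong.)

r = -0.79 < 0 so the relationship is negative.
|r| = 0.79, which falls in the strong range.

strong negative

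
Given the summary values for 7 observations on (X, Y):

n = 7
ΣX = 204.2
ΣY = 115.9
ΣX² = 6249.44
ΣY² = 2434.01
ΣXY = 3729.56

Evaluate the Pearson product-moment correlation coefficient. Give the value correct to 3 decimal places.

0.898

r = (nΣXY − ΣXΣY) / √[(nΣX² − (ΣX)²)(nΣY² − (ΣY)²)]
Numerator: 7×3729.56 − 204.2×115.9 = 2440.14
Denominator: √[(43746.08 − 41697.64)(17038.07 − 13432.81)] = √[2048.44 × 3605.26] = 2717.5649
r = 2440.14 / 2717.5649 ≈ 0.898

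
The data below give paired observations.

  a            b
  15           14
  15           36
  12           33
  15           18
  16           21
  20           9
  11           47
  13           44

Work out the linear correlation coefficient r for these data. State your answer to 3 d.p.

-0.819

n = 8, Σa = 117, Σb = 222, Σa² = 1765, Σb² = 7572, Σab = 3021
nΣab − ΣaΣb = 24168 − 25974 = -1806
nΣa² − (Σa)² = 14120 − 13689 = 431; nΣb² − (Σb)² = 60576 − 49284 = 11292
r = -1806 / √(431 × 11292) = -1806 / 2206.0943 ≈ -0.819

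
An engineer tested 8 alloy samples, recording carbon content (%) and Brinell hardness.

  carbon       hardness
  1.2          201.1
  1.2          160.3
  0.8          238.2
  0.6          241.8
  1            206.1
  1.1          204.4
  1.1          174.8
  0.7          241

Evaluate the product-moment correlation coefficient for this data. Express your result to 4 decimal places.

-0.8796

n = 8, Σx = 7.7, Σy = 1667.7, Σx² = 7.79, Σy² = 354236.39, Σxy = 1561.24
nΣxy − ΣxΣy = 12489.92 − 12841.29 = -351.37
nΣx² − (Σx)² = 62.32 − 59.29 = 3.03; nΣy² − (Σy)² = 2833891.12 − 2781223.29 = 52667.83
r = -351.37 / √(3.03 × 52667.83) = -351.37 / 399.4791 ≈ -0.8796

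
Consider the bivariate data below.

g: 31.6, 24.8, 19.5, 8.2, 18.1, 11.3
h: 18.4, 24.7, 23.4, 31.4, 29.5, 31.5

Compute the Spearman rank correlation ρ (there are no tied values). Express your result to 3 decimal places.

-0.886

Rank g: 6, 5, 4, 1, 3, 2
Rank h: 1, 3, 2, 5, 4, 6
d = rank(g) − rank(h): 5, 2, 2, -4, -1, -4; Σd² = 66
ρ = 1 − 6Σd² / [n(n²−1)] = 1 − 6×66 / (6×35) = 1 − 396/210 ≈ -0.886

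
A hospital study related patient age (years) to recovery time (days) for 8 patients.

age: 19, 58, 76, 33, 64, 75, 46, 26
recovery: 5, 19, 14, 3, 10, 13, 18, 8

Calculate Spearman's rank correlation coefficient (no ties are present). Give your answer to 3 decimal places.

Rank age: 1, 5, 8, 3, 6, 7, 4, 2
Rank recovery: 2, 8, 6, 1, 4, 5, 7, 3
d = rank(age) − rank(recovery): -1, -3, 2, 2, 2, 2, -3, -1; Σd² = 36
ρ = 1 − 6Σd² / [n(n²−1)] = 1 − 6×36 / (8×63) = 1 − 216/504 ≈ 0.571

0.571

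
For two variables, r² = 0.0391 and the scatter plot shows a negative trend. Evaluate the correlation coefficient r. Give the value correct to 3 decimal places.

-0.198

|r| = √0.0391 = 0.198
The association is negative, so r = −0.198.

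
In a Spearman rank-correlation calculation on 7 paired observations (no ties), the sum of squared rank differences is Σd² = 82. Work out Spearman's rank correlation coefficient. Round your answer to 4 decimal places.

-0.4643

ρ = 1 − 6Σd² / [n(n²−1)] = 1 − 6×82 / (7×48)
  = 1 − 492/336 = 1 − 1.46429 ≈ -0.4643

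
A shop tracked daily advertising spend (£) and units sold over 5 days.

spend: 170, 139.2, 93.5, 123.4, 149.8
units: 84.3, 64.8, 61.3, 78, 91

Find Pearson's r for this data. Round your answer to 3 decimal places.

0.723

n = 5, Σx = 675.9, Σy = 379.4, Σx² = 94686.49, Σy² = 29428.22, Σxy = 52339.71
nΣxy − ΣxΣy = 261698.55 − 256436.46 = 5262.09
nΣx² − (Σx)² = 473432.45 − 456840.81 = 16591.64; nΣy² − (Σy)² = 147141.1 − 143944.36 = 3196.74
r = 5262.09 / √(16591.64 × 3196.74) = 5262.09 / 7282.7989 ≈ 0.723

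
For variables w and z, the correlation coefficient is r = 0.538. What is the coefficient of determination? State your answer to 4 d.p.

0.2894

r² = (0.538)² = 0.2894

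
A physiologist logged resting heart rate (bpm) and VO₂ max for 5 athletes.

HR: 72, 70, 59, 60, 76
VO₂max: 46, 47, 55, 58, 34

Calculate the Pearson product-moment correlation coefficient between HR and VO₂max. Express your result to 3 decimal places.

-0.940

n = 5, Σx = 337, Σy = 240, Σx² = 22941, Σy² = 11870, Σxy = 15911
nΣxy − ΣxΣy = 79555 − 80880 = -1325
nΣx² − (Σx)² = 114705 − 113569 = 1136; nΣy² − (Σy)² = 59350 − 57600 = 1750
r = -1325 / √(1136 × 1750) = -1325 / 1409.9645 ≈ -0.940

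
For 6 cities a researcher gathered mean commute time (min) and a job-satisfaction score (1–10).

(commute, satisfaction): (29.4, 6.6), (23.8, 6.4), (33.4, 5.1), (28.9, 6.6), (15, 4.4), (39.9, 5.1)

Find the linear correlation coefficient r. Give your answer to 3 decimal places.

0.140

n = 6, Σx = 170.4, Σy = 34.2, Σx² = 5198.58, Σy² = 199.46, Σxy = 976.93
nΣxy − ΣxΣy = 5861.58 − 5827.68 = 33.9
nΣx² − (Σx)² = 31191.48 − 29036.16 = 2155.32; nΣy² − (Σy)² = 1196.76 − 1169.64 = 27.12
r = 33.9 / √(2155.32 × 27.12) = 33.9 / 241.7691 ≈ 0.140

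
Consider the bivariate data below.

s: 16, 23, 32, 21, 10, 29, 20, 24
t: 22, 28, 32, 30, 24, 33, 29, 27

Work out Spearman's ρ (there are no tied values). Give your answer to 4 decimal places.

Rank s: 2, 5, 8, 4, 1, 7, 3, 6
Rank t: 1, 4, 7, 6, 2, 8, 5, 3
d = rank(s) − rank(t): 1, 1, 1, -2, -1, -1, -2, 3; Σd² = 22
ρ = 1 − 6Σd² / [n(n²−1)] = 1 − 6×22 / (8×63) = 1 − 132/504 ≈ 0.7381

0.7381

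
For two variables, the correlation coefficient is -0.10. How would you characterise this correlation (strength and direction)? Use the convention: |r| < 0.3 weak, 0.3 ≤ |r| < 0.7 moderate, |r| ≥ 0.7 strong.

r = -0.10 < 0 so the relationship is negative.
|r| = 0.10, which falls in the weak range.

weak negative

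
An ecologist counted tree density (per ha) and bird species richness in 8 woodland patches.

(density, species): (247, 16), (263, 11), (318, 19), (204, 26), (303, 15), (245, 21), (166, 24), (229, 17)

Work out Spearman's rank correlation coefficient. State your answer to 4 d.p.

-0.6667

Rank density: 5, 6, 8, 2, 7, 4, 1, 3
Rank species: 3, 1, 5, 8, 2, 6, 7, 4
d = rank(density) − rank(species): 2, 5, 3, -6, 5, -2, -6, -1; Σd² = 140
ρ = 1 − 6Σd² / [n(n²−1)] = 1 − 6×140 / (8×63) = 1 − 840/504 ≈ -0.6667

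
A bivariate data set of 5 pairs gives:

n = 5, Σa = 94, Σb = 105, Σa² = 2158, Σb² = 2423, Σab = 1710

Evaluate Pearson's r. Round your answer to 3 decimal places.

-0.904

r = (nΣab − ΣaΣb) / √[(nΣa² − (Σa)²)(nΣb² − (Σb)²)]
Numerator: 5×1710 − 94×105 = -1320
Denominator: √[(10790 − 8836)(12115 − 11025)] = √[1954 × 1090] = 1459.4040
r = -1320 / 1459.4040 ≈ -0.904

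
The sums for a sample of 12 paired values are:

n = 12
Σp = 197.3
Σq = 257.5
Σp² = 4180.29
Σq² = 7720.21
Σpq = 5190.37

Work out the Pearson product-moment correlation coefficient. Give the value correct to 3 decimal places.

0.667

r = (nΣpq − ΣpΣq) / √[(nΣp² − (Σp)²)(nΣq² − (Σq)²)]
Numerator: 12×5190.37 − 197.3×257.5 = 11479.69
Denominator: √[(50163.48 − 38927.29)(92642.52 − 66306.25)] = √[11236.19 × 26336.27] = 17202.3061
r = 11479.69 / 17202.3061 ≈ 0.667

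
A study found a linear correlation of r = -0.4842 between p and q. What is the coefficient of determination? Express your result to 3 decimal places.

0.234

r² = (-0.4842)² = 0.234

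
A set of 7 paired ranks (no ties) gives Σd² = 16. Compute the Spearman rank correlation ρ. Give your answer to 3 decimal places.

0.714

ρ = 1 − 6Σd² / [n(n²−1)] = 1 − 6×16 / (7×48)
  = 1 − 96/336 = 1 − 0.2857 ≈ 0.714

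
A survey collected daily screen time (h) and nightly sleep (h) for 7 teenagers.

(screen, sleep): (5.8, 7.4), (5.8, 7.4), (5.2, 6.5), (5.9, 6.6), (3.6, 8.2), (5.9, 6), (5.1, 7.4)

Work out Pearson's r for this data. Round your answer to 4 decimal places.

-0.6824

n = 7, Σx = 37.3, Σy = 49.5, Σx² = 202.91, Σy² = 353.33, Σxy = 261.24
nΣxy − ΣxΣy = 1828.68 − 1846.35 = -17.67
nΣx² − (Σx)² = 1420.37 − 1391.29 = 29.08; nΣy² − (Σy)² = 2473.31 − 2450.25 = 23.06
r = -17.67 / √(29.08 × 23.06) = -17.67 / 25.8957 ≈ -0.6824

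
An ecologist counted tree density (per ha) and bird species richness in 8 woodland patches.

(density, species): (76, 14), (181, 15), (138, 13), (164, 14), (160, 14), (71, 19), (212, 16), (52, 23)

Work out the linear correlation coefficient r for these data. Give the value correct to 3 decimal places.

n = 8, Σx = 1054, Σy = 128, Σx² = 162766, Σy² = 2128, Σxy = 16046
nΣxy − ΣxΣy = 128368 − 134912 = -6544
nΣx² − (Σx)² = 1302128 − 1110916 = 191212; nΣy² − (Σy)² = 17024 − 16384 = 640
r = -6544 / √(191212 × 640) = -6544 / 11062.3542 ≈ -0.592

-0.592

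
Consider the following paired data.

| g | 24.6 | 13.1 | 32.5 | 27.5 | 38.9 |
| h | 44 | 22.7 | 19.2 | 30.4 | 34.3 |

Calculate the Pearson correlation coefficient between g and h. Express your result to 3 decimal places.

0.158

n = 5, Σg = 136.6, Σh = 150.6, Σg² = 4102.48, Σh² = 4920.58, Σgh = 4174.04
nΣgh − ΣgΣh = 20870.2 − 20571.96 = 298.24
nΣg² − (Σg)² = 20512.4 − 18659.56 = 1852.84; nΣh² − (Σh)² = 24602.9 − 22680.36 = 1922.54
r = 298.24 / √(1852.84 × 1922.54) = 298.24 / 1887.3683 ≈ 0.158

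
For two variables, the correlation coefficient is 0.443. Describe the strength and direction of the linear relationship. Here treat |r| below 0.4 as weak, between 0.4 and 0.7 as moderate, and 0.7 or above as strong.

r = 0.443 > 0 so the relationship is positive.
|r| = 0.443, which falls in the moderate range.

moderate positive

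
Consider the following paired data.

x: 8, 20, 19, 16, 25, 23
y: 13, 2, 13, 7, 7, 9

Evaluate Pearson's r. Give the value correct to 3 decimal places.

n = 6, Σx = 111, Σy = 51, Σx² = 2235, Σy² = 521, Σxy = 885
nΣxy − ΣxΣy = 5310 − 5661 = -351
nΣx² − (Σx)² = 13410 − 12321 = 1089; nΣy² − (Σy)² = 3126 − 2601 = 525
r = -351 / √(1089 × 525) = -351 / 756.1250 ≈ -0.464

-0.464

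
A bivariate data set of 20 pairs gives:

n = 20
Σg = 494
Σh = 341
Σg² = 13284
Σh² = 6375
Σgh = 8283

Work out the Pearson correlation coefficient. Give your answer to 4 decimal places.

-0.1793

r = (nΣgh − ΣgΣh) / √[(nΣg² − (Σg)²)(nΣh² − (Σh)²)]
Numerator: 20×8283 − 494×341 = -2794
Denominator: √[(265680 − 244036)(127500 − 116281)] = √[21644 × 11219] = 15582.8122
r = -2794 / 15582.8122 ≈ -0.1793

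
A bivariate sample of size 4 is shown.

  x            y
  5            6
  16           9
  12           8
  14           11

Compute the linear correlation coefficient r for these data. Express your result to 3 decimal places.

0.820

n = 4, Σx = 47, Σy = 34, Σx² = 621, Σy² = 302, Σxy = 424
nΣxy − ΣxΣy = 1696 − 1598 = 98
nΣx² − (Σx)² = 2484 − 2209 = 275; nΣy² − (Σy)² = 1208 − 1156 = 52
r = 98 / √(275 × 52) = 98 / 119.5826 ≈ 0.820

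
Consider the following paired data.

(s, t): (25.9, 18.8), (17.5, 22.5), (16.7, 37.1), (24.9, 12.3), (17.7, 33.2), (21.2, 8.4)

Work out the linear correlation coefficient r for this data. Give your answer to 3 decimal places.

n = 6, Σs = 123.9, Σt = 132.3, Σs² = 2638.69, Σt² = 3560.19, Σst = 2572.23
nΣst − ΣsΣt = 15433.38 − 16391.97 = -958.59
nΣs² − (Σs)² = 15832.14 − 15351.21 = 480.93; nΣt² − (Σt)² = 21361.14 − 17503.29 = 3857.85
r = -958.59 / √(480.93 × 3857.85) = -958.59 / 1362.1145 ≈ -0.704

-0.704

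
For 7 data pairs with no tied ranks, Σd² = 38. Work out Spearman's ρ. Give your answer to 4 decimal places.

ρ = 1 − 6Σd² / [n(n²−1)] = 1 − 6×38 / (7×48)
  = 1 − 228/336 = 1 − 0.67857 ≈ 0.3214

0.3214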